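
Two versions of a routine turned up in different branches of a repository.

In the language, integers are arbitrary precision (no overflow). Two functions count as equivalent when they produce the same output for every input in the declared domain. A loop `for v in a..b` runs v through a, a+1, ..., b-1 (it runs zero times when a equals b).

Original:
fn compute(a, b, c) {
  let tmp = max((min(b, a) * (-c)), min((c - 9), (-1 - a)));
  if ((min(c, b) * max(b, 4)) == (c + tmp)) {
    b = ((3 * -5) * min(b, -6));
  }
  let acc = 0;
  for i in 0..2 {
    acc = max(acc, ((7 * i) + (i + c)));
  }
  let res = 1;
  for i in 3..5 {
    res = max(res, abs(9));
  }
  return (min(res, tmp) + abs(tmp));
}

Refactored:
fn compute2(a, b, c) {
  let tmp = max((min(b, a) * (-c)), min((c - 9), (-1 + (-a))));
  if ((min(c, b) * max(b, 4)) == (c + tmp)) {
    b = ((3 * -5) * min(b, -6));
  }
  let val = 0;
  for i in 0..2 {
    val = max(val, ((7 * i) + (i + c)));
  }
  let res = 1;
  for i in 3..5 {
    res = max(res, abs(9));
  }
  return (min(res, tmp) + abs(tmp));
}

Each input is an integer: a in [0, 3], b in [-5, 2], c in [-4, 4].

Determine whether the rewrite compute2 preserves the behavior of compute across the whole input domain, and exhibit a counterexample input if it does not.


The two versions differ — the changes include arithmetic usage differs; local variable names differ.
Tracing a=1, b=2, c=3: compute: tmp = -3; ((min(c, b) * max(b, 4)) == (c + tmp)) -> false; acc = 0; [i=0]; acc = 3; [i=1]; acc = 11; res = 1; [i=3]; res = 9; [i=4]; res = 9; return 0 | compute2: tmp = -3; ((min(c, b) * max(b, 4)) == (c + tmp)) -> false; val = 0; [i=0]; val = 3; [i=1]; val = 11; res = 1; [i=3]; res = 9; [i=4]; res = 9; return 0 — matching result 0.
An exhaustive pass over the 288 declared inputs shows identical outputs.
verdict: equivalent


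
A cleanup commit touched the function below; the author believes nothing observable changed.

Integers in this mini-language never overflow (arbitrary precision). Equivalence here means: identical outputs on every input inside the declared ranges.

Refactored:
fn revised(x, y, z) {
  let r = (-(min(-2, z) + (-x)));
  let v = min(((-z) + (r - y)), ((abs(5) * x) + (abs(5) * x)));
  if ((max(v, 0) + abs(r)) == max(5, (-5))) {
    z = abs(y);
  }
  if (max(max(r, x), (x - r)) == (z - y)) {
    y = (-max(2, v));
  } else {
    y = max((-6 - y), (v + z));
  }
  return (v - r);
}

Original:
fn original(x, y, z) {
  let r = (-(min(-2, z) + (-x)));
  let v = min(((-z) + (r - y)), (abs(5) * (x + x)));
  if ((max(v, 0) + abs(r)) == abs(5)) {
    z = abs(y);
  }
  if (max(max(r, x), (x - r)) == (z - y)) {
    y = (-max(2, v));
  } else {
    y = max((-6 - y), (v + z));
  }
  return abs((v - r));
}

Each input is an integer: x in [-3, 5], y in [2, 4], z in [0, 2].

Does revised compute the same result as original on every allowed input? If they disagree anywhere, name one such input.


Not equivalent: x=-3, y=2, z=0 separates them (29 vs -29).
original: r=-1, then v=-30, then ((max(v, 0) + abs(r)) == abs(5)) is false, then (max(max(r, x), (x - r)) == (z - y)) is false, then y=-8, then returns 29
revised: r=-1, then v=-30, then ((max(v, 0) + abs(r)) == max(5, (-5))) is false, then (max(max(r, x), (x - r)) == (z - y)) is false, then y=-8, then returns -29
verdict: not equivalent; witness: x=-3, y=2, z=0


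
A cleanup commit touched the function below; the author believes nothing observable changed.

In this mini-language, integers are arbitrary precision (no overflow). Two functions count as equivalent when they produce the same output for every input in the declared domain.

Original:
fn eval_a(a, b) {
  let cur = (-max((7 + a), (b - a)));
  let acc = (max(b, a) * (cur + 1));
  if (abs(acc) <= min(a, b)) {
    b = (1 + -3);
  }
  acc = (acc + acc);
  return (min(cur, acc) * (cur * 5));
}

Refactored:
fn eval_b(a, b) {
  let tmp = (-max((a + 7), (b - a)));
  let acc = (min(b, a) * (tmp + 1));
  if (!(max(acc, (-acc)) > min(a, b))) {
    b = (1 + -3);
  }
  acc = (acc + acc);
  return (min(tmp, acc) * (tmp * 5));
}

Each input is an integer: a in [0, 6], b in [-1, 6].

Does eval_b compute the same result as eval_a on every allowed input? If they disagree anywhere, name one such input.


The rewrite breaks on a=0, b=1, where the results are 420 and 245.
eval_a: cur=-7, then acc=-6, then (abs(acc) <= min(a, b)) is false, then acc=-12, then returns 420
eval_b: tmp=-7, then acc=0, then (!(max(acc, (-acc)) > min(a, b))) is true, then b=-2, then acc=0, then returns 245
verdict: not equivalent; witness: a=0, b=1


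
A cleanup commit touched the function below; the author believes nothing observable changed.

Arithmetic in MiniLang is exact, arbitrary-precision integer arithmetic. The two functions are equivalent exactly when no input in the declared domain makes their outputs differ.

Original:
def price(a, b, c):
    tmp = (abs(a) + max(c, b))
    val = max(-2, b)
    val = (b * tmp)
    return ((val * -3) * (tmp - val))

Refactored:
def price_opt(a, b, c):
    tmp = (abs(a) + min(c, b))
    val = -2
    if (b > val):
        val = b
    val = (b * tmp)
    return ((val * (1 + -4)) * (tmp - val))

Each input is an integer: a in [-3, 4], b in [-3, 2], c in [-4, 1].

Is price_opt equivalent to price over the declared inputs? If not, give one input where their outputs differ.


Evaluate both at a=-3, b=-3, c=-4.
price: tmp = 0; val = -2; val = 0; return 0
price_opt: tmp = -1; val = -2; (b > val) -> false; val = 3; return 36
0 and 36 differ, so these are not the same function on this domain.
verdict: not equivalent; witness: a=-3, b=-3, c=-4


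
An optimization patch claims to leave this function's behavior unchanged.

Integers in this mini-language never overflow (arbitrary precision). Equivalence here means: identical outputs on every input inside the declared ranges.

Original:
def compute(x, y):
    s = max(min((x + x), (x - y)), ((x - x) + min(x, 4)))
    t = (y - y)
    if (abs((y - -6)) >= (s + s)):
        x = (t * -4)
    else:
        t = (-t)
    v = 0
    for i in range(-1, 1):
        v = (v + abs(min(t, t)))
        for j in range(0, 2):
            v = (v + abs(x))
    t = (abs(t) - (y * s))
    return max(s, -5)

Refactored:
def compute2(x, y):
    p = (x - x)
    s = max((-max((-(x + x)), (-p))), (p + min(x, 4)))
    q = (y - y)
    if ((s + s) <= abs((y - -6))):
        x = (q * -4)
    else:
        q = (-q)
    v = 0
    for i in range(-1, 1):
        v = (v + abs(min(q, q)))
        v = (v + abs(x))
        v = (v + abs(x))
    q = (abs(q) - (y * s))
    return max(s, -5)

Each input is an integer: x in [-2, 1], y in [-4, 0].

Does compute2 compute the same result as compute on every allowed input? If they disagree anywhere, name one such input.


Evaluate both at x=1, y=-4.
compute: s=2, then t=0, then (abs((y - -6)) >= (s + s)) is false, then t=0, then v=0, then (i=-1), then v=0, then (j=0), then v=1, then (j=1), then v=2, then (i=0), then v=2, then (j=0), then v=3, then (j=1), then v=4, then t=8, then returns 2
compute2: p=0, then s=1, then q=0, then ((s + s) <= abs((y - -6))) is true, then x=0, then v=0, then (i=-1), then v=0, then v=0, then v=0, then (i=0), then v=0, then v=0, then v=0, then q=4, then returns 1
2 and 1 differ, so these are not the same function on this domain.
verdict: not equivalent; witness: x=1, y=-4


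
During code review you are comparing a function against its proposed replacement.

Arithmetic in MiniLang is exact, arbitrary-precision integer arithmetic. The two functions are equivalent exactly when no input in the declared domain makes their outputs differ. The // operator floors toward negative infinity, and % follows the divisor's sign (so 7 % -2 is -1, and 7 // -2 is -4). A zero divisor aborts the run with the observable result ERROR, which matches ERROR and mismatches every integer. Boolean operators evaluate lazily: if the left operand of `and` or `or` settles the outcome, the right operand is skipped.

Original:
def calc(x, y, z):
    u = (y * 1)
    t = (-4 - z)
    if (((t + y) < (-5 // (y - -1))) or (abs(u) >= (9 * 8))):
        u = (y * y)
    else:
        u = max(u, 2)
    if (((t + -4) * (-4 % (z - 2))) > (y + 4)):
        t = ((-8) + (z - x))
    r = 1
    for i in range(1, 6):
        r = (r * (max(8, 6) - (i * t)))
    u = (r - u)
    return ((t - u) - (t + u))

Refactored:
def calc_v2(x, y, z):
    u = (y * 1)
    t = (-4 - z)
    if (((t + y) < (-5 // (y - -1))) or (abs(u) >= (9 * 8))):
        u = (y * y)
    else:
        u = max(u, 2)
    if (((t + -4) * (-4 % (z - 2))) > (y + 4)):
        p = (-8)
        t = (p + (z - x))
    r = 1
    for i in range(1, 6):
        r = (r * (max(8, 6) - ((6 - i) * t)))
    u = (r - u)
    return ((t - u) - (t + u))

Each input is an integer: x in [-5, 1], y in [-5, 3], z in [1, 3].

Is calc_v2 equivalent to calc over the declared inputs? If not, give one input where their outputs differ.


Reading the diff, among the changes: statement counts differ, arithmetic usage differs, constant usage differs, local variable names differ.
One worked example (x=0, y=-3, z=3) — calc: u := -3 | t := -7 | (((t + y) < (-5 // (y - -1))) or (abs(u) >= (9 * 8))): true | u := 9 | (((t + -4) * (-4 % (z - 2))) > (y + 4)): false | r := 1 | iter i=1: | r := 15 | iter i=2: | r := 330 | iter i=3: | r := 9570 | iter i=4: | r := 344520 | iter i=5: | r := 14814360 | u := 14814351 | result -29628702; calc_v2: u := -3 | t := -7 | (((t + y) < (-5 // (y - -1))) or (abs(u) >= (9 * 8))): true | u := 9 | (((t + -4) * (-4 % (z - 2))) > (y + 4)): false | r := 1 | iter i=1: | r := 43 | iter i=2: | r := 1548 | iter i=3: | r := 44892 | iter i=4: | r := 987624 | iter i=5: | r := 14814360 | u := 14814351 | result -29628702; agreement on -29628702.
An exhaustive pass over the 189 declared inputs shows identical outputs.
verdict: equivalent


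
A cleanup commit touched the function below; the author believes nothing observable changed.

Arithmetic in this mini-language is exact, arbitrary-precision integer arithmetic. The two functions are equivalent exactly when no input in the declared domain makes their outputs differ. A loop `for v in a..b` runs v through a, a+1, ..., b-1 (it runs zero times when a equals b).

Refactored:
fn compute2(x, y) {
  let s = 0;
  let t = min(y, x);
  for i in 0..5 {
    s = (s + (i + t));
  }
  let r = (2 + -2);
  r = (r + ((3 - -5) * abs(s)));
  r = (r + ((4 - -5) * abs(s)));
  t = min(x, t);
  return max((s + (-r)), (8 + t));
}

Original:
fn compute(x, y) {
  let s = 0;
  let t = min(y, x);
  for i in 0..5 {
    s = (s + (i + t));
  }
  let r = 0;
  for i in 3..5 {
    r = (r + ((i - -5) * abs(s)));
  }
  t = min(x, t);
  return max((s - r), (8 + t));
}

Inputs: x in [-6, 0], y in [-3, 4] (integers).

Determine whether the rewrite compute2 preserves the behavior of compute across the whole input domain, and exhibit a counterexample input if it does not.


Behavior is preserved: although constant usage differs; and loop structure differs; and min/max/abs usage differs; and arithmetic usage differs, the outputs never diverge.
Spot check at x=-1, y=4 — compute: s becomes 0; next t becomes -1; next at i=0:; next s becomes -1; next at i=1:; next s becomes -1; next at i=2:; next s becomes 0; next at i=3:; next s becomes 2; next at i=4:; next s becomes 5; next r becomes 0; next at i=3:; next r becomes 40; next at i=4:; next r becomes 85; next t becomes -1; next final value 7. compute2: s becomes 0; next t becomes -1; next at i=0:; next s becomes -1; next at i=1:; next s becomes -1; next at i=2:; next s becomes 0; next at i=3:; next s becomes 2; next at i=4:; next s becomes 5; next r becomes 0; next r becomes 40; next r becomes 85; next t becomes -1; next final value 7. Both give 7.
An exhaustive pass over the 56 declared inputs shows identical outputs.
verdict: equivalent


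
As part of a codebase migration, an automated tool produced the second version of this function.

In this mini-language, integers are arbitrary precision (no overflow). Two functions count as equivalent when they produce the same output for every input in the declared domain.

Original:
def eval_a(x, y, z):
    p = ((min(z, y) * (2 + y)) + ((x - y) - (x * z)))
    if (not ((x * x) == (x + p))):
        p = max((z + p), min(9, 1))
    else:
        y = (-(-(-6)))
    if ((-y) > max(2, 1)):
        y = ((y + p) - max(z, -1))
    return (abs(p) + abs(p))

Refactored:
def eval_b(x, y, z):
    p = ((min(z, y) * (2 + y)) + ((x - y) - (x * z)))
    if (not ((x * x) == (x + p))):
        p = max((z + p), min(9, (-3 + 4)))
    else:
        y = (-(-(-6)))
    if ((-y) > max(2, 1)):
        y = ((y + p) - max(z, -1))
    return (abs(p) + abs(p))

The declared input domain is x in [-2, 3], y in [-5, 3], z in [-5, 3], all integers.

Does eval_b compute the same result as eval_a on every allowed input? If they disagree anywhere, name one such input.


Equivalent — the differences include constant usage differs, plus arithmetic usage differs, yet no declared input distinguishes the two.
One worked example (x=1, y=1, z=3) — eval_a: p becomes 0; next (not ((x * x) == (x + p))) evaluates to false; next y becomes -6; next ((-y) > max(2, 1)) evaluates to true; next y becomes -9; next final value 0; eval_b: p becomes 0; next (not ((x * x) == (x + p))) evaluates to false; next y becomes -6; next ((-y) > max(2, 1)) evaluates to true; next y becomes -9; next final value 0; agreement on 0.
Across all 486 domain points the two functions coincide.
verdict: equivalent


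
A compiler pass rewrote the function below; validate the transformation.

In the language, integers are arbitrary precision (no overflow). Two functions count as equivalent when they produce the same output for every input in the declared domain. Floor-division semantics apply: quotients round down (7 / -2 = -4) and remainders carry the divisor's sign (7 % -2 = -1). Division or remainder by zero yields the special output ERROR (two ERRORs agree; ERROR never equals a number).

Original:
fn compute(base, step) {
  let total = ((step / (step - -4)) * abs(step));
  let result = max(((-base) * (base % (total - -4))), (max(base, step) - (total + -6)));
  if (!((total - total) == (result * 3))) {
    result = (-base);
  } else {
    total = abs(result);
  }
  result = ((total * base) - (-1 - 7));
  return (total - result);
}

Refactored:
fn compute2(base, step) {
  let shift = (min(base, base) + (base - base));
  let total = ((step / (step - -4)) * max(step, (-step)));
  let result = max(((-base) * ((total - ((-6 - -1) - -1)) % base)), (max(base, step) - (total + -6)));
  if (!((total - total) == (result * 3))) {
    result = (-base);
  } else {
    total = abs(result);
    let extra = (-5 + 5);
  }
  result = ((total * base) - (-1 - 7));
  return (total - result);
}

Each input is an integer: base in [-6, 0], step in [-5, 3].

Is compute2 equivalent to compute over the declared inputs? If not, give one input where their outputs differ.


Evaluate both at base=-1, step=-5.
compute: total = 25; result = 28; (!((total - total) == (result * 3))) -> true; result = 1; result = -17; return 42
compute2: shift = -1; total = 25; result = 0; (!((total - total) == (result * 3))) -> false; total = 0; extra = 0; result = 8; return -8
42 vs -8 — the two versions disagree here.
verdict: not equivalent; witness: base=-1, step=-5


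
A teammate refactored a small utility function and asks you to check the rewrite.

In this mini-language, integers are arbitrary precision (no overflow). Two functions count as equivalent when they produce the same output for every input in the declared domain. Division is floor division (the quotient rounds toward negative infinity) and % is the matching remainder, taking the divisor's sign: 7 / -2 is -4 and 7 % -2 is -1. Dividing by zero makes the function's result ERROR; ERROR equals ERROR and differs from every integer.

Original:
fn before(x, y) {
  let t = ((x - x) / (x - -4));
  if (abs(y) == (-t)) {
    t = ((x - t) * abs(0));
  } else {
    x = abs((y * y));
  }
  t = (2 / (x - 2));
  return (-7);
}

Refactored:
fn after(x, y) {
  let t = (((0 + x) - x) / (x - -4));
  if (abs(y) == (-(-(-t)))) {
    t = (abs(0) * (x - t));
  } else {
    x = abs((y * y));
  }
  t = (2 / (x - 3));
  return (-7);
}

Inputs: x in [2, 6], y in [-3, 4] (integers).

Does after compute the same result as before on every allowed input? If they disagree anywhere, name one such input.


The rewrite breaks on x=2, y=0, where the results are ERROR and -7.
before: t=0, then (abs(y) == (-t)) is true, then t=0, then a zero divisor aborts: ERROR
after: t=0, then (abs(y) == (-(-(-t)))) is true, then t=0, then t=-2, then returns -7
verdict: not equivalent; witness: x=2, y=0


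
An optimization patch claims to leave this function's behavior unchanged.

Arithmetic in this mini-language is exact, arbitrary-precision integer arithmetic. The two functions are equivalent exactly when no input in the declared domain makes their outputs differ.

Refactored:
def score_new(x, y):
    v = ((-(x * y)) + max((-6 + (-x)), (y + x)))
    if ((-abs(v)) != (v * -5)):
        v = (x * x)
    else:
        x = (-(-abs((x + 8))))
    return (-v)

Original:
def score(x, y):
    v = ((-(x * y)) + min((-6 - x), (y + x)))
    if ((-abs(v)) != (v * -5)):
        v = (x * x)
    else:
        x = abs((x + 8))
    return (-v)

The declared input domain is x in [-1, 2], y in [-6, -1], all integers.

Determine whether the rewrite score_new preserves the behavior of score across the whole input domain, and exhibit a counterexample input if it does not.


Evaluate both at x=2, y=-4.
score: v=0, then ((-abs(v)) != (v * -5)) is false, then x=10, then returns 0
score_new: v=6, then ((-abs(v)) != (v * -5)) is true, then v=4, then returns -4
0 against -4: the behavior changed.
verdict: not equivalent; witness: x=2, y=-4


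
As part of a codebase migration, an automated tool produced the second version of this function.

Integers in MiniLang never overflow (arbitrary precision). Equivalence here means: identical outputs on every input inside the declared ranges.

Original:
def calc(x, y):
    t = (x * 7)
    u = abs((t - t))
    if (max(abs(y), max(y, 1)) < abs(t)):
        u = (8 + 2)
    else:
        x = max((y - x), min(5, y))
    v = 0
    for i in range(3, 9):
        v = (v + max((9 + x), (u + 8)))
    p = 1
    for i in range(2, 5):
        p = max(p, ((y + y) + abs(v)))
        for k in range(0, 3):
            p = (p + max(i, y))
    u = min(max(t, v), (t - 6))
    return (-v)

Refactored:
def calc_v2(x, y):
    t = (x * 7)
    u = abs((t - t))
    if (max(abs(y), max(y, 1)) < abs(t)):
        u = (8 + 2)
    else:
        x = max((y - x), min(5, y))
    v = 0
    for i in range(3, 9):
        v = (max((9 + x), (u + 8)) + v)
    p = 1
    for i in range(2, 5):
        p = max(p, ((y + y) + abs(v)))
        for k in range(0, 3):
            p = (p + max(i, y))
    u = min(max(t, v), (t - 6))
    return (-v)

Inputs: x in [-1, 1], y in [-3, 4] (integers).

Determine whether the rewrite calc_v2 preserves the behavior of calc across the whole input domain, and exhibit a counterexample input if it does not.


The two versions differ — the changes include same computation, different form.
As a probe, take x=-1, y=3: calc runs t becomes -7; next u becomes 0; next (max(abs(y), max(y, 1)) < abs(t)) evaluates to true; next u becomes 10; next v becomes 0; next at i=3:; next v becomes 18; next at i=4:; next v becomes 36; next at i=5:; next v becomes 54; next at i=6:; next v becomes 72; next at i=7:; next v becomes 90; next at i=8:; next v becomes 108; next p becomes 1; next at i=2:; next p becomes 114; next at k=0:; next p becomes 117; next at k=1:; next p becomes 120; next at k=2:; next p becomes 123; next at i=3:; next p becomes 123; next at k=0:; next p becomes 126; next at k=1:; next p becomes 129; next at k=2:; next p becomes 132; next at i=4:; next p becomes 132; next at k=0:; next p becomes 136; next at k=1:; next p becomes 140; next at k=2:; next p becomes 144; next u becomes -13; next final value -108; calc_v2 runs t becomes -7; next u becomes 0; next (max(abs(y), max(y, 1)) < abs(t)) evaluates to true; next u becomes 10; next v becomes 0; next at i=3:; next v becomes 18; next at i=4:; next v becomes 36; next at i=5:; next v becomes 54; next at i=6:; next v becomes 72; next at i=7:; next v becomes 90; next at i=8:; next v becomes 108; next p becomes 1; next at i=2:; next p becomes 114; next at k=0:; next p becomes 117; next at k=1:; next p becomes 120; next at k=2:; next p becomes 123; next at i=3:; next p becomes 123; next at k=0:; next p becomes 126; next at k=1:; next p becomes 129; next at k=2:; next p becomes 132; next at i=4:; next p becomes 132; next at k=0:; next p becomes 136; next at k=1:; next p becomes 140; next at k=2:; next p becomes 144; next u becomes -13; next final value -108; both end at -108.
An exhaustive pass over the 24 declared inputs shows identical outputs.
verdict: equivalent


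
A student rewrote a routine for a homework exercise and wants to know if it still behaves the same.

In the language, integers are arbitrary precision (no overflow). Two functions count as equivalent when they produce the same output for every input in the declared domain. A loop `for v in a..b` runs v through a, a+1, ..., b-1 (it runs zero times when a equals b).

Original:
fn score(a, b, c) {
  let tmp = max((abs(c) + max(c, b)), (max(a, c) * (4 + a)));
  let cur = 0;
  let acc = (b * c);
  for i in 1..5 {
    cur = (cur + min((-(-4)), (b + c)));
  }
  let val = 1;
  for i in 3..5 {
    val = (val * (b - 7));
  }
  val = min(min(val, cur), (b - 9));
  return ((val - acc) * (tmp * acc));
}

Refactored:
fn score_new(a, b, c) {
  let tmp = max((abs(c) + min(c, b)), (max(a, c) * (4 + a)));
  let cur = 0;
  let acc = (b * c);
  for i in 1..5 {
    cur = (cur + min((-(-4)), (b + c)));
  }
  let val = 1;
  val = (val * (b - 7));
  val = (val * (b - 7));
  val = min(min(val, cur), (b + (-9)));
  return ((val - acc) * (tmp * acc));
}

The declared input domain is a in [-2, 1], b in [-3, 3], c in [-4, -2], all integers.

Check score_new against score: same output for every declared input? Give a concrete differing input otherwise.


These are not equivalent — on a=-2, b=-3, c=-4 the outputs split (-480 vs 0).
score: tmp = 1; cur = 0; acc = 12; [i=1]; cur = -7; [i=2]; cur = -14; [i=3]; cur = -21; [i=4]; cur = -28; val = 1; [i=3]; val = -10; [i=4]; val = 100; val = -28; return -480
score_new: tmp = 0; cur = 0; acc = 12; [i=1]; cur = -7; [i=2]; cur = -14; [i=3]; cur = -21; [i=4]; cur = -28; val = 1; val = -10; val = 100; val = -28; return 0
verdict: not equivalent; witness: a=-2, b=-3, c=-4


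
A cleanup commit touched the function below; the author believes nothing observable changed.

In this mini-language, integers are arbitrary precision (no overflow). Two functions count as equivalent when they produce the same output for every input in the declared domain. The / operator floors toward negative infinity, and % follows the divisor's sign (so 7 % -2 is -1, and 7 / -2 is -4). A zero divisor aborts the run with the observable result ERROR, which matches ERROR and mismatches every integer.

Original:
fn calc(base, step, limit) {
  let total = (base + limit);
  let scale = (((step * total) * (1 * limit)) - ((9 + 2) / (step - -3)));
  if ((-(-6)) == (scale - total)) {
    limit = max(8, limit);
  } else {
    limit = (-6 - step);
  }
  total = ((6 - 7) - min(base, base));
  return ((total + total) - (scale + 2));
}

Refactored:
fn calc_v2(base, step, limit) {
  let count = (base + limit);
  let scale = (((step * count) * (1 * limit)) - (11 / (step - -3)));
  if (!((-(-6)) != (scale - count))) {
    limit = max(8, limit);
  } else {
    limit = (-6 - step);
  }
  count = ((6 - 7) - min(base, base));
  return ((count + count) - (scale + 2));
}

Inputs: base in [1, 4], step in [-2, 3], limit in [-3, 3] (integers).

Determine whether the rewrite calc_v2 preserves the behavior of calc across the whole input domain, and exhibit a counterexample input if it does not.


Comparing the listings, the differences include: arithmetic usage differs; also local variable names differ; also comparison usage differs; also constant usage differs; also boolean connective usage differs.
Tracing base=2, step=1, limit=3: calc: total becomes 5; next scale becomes 13; next ((-(-6)) == (scale - total)) evaluates to false; next limit becomes -7; next total becomes -3; next final value -21 | calc_v2: count becomes 5; next scale becomes 13; next (!((-(-6)) != (scale - count))) evaluates to false; next limit becomes -7; next count becomes -3; next final value -21 — matching result -21.
Every one of the 168 inputs gives matching results.
verdict: equivalent


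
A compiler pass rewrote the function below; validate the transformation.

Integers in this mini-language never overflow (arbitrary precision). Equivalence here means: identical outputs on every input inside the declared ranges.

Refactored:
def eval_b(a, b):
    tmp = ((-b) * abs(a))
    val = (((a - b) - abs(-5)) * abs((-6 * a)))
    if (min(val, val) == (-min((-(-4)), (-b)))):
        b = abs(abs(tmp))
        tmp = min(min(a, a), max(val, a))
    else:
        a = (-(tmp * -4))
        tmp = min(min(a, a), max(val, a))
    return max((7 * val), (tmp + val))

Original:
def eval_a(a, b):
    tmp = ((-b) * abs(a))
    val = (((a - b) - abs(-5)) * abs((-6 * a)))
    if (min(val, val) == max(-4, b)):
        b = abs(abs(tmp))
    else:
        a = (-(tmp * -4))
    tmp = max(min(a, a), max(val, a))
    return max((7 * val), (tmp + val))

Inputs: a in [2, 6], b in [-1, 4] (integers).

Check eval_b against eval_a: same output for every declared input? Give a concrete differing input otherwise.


There is a counterexample at a=6, b=2: -72 on one side, -84 on the other.
eval_a: tmp := -12 | val := -36 | (min(val, val) == max(-4, b)): false | a := -48 | tmp := -36 | result -72
eval_b: tmp := -12 | val := -36 | (min(val, val) == (-min((-(-4)), (-b)))): false | a := -48 | tmp := -48 | result -84
verdict: not equivalent; witness: a=6, b=2


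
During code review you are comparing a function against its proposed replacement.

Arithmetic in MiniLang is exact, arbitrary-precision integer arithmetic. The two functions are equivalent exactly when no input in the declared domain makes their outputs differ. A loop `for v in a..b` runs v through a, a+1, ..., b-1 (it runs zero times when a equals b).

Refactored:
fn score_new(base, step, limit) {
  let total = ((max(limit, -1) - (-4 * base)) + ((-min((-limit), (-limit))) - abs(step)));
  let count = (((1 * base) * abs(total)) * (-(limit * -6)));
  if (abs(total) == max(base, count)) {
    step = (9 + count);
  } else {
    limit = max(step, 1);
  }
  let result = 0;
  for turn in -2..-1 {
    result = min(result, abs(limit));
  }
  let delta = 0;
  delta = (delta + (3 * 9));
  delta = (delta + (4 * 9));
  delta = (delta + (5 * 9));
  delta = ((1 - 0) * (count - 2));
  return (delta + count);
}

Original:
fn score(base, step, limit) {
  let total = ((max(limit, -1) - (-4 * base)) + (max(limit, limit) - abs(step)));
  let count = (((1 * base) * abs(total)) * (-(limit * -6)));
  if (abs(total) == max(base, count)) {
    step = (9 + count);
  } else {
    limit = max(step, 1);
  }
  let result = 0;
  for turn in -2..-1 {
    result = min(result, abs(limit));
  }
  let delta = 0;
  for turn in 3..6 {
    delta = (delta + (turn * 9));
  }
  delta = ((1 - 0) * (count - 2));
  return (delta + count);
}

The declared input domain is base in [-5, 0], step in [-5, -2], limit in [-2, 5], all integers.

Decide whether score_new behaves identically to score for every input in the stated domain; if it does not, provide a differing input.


This is a faithful refactor — constant usage differs; also loop structure differs; also min/max/abs usage differs; also statement counts differ; also arithmetic usage differs, but the computed results match everywhere.
One worked example (base=-3, step=-5, limit=-1) — score: total = -19; count = 342; (abs(total) == max(base, count)) -> false; limit = 1; result = 0; [turn=-2]; result = 0; delta = 0; [turn=3]; delta = 27; [turn=4]; delta = 63; [turn=5]; delta = 108; delta = 340; return 682; score_new: total = -19; count = 342; (abs(total) == max(base, count)) -> false; limit = 1; result = 0; [turn=-2]; result = 0; delta = 0; delta = 27; delta = 63; delta = 108; delta = 340; return 682; agreement on 682.
Across all 192 domain points the two functions coincide.
verdict: equivalent


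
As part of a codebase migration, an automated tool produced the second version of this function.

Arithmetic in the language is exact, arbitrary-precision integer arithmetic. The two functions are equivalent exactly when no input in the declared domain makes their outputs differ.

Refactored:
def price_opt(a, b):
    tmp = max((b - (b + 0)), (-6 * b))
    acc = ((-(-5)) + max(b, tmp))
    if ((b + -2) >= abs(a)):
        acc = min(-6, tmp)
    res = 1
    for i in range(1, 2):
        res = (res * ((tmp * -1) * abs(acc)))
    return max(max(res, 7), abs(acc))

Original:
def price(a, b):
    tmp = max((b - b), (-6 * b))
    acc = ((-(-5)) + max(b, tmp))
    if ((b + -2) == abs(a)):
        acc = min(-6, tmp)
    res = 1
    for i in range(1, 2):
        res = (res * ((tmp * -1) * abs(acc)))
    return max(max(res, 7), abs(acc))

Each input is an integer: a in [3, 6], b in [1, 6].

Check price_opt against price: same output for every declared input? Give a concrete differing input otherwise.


The rewrite breaks on a=3, b=6, where the results are 11 and 7.
price: tmp = 0; acc = 11; ((b + -2) == abs(a)) -> false; res = 1; [i=1]; res = 0; return 11
price_opt: tmp = 0; acc = 11; ((b + -2) >= abs(a)) -> true; acc = -6; res = 1; [i=1]; res = 0; return 7
verdict: not equivalent; witness: a=3, b=6


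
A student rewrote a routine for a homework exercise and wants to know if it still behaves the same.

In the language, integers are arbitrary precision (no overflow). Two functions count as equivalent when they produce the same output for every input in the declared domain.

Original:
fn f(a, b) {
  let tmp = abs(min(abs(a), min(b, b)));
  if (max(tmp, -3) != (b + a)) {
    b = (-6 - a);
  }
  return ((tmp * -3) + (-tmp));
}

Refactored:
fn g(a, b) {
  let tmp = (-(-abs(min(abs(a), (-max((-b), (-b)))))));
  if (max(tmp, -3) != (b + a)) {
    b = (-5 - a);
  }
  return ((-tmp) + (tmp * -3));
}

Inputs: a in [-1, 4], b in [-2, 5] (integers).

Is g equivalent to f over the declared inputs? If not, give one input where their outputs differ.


Although `-6` became `-5`, no input in the stated domain can expose it.
Tracing a=4, b=3: f: tmp becomes 3; next (max(tmp, -3) != (b + a)) evaluates to true; next b becomes -10; next final value -12 | g: tmp becomes 3; next (max(tmp, -3) != (b + a)) evaluates to true; next b becomes -9; next final value -12 — matching result -12.
Every one of the 48 inputs gives matching results.
verdict: equivalent


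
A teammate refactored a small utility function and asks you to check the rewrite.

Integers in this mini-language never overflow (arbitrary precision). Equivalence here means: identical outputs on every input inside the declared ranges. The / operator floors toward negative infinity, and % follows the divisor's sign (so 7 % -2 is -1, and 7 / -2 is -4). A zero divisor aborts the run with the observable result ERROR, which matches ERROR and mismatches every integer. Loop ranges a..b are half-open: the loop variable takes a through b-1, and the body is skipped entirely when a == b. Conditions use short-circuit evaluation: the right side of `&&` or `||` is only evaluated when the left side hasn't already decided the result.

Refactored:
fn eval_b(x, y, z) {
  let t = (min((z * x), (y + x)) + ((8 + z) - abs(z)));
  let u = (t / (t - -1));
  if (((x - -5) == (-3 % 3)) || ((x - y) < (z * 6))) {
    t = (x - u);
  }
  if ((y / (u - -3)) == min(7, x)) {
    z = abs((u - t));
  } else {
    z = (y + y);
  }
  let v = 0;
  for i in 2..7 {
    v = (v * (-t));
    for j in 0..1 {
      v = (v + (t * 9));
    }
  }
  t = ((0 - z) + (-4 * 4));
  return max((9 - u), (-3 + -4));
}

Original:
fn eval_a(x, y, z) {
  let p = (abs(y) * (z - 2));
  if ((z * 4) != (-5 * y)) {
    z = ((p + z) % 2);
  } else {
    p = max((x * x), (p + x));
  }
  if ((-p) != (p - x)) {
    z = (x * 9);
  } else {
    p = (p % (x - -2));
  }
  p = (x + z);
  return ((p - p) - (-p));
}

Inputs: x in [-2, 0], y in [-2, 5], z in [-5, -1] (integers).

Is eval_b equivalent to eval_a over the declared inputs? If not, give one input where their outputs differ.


These are not equivalent — on x=-2, y=-2, z=-5 the outputs split (-20 vs 8).
eval_a: p := -14 | ((z * 4) != (-5 * y)): true | z := 1 | ((-p) != (p - x)): true | z := -18 | p := -20 | result -20
eval_b: t := -6 | u := 1 | (((x - -5) == (-3 % 3)) || ((x - y) < (z * 6))): false | ((y / (u - -3)) == min(7, x)): false | z := -4 | v := 0 | iter i=2: | v := 0 | iter j=0: | v := -54 | iter i=3: | v := -324 | iter j=0: | v := -378 | iter i=4: | v := -2268 | iter j=0: | v := -2322 | iter i=5: | v := -13932 | iter j=0: | v := -13986 | iter i=6: | v := -83916 | iter j=0: | v := -83970 | t := -12 | result 8
verdict: not equivalent; witness: x=-2, y=-2, z=-5


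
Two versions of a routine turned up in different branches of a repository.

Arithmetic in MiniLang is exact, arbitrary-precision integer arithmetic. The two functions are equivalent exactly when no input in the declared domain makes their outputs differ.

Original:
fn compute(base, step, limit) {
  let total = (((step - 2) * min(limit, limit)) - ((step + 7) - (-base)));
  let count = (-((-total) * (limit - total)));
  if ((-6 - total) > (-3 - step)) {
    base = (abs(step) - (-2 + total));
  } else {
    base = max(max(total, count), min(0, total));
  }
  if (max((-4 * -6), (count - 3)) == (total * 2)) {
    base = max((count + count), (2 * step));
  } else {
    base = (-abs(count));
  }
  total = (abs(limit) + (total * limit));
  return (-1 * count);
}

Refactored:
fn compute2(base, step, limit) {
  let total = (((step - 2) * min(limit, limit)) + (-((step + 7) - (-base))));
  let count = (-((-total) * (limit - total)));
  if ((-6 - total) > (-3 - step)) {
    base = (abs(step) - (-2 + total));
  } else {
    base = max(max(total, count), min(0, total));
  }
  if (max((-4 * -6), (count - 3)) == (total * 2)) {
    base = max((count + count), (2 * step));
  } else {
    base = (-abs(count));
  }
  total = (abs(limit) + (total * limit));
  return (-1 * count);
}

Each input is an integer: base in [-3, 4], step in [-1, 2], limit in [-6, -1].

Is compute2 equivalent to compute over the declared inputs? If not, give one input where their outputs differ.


The two are interchangeable: arithmetic usage differs, and every declared input agrees.
Tracing base=-1, step=0, limit=-5: compute: total becomes 4; next count becomes -36; next ((-6 - total) > (-3 - step)) evaluates to false; next base becomes 4; next (max((-4 * -6), (count - 3)) == (total * 2)) evaluates to false; next base becomes -36; next total becomes -15; next final value 36 | compute2: total becomes 4; next count becomes -36; next ((-6 - total) > (-3 - step)) evaluates to false; next base becomes 4; next (max((-4 * -6), (count - 3)) == (total * 2)) evaluates to false; next base becomes -36; next total becomes -15; next final value 36 — matching result 36.
Across all 192 domain points the two functions coincide.
verdict: equivalent


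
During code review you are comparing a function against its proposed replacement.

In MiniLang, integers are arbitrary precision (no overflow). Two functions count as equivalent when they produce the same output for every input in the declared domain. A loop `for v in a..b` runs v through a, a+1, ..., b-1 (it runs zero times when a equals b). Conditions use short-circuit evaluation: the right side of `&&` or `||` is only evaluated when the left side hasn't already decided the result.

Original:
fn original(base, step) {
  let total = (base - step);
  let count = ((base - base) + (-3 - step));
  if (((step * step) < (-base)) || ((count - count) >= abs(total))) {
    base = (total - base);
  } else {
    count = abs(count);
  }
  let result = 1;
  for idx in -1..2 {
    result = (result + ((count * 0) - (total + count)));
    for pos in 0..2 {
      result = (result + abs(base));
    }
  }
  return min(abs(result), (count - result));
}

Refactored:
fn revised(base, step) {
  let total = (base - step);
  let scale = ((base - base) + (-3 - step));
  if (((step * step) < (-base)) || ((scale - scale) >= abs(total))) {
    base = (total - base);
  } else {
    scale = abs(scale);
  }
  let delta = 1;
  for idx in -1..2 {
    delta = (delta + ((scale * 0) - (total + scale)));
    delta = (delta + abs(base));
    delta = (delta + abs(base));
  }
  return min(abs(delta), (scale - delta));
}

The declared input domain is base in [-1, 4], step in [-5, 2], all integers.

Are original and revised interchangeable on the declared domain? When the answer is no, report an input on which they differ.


Comparing the listings, the differences include: loop structure differs, and arithmetic usage differs, and min/max/abs usage differs, and local variable names differ.
Spot check at base=2, step=1 — original: total becomes 1; next count becomes -4; next (((step * step) < (-base)) || ((count - count) >= abs(total))) evaluates to false; next count becomes 4; next result becomes 1; next at idx=-1:; next result becomes -4; next at pos=0:; next result becomes -2; next at pos=1:; next result becomes 0; next at idx=0:; next result becomes -5; next at pos=0:; next result becomes -3; next at pos=1:; next result becomes -1; next at idx=1:; next result becomes -6; next at pos=0:; next result becomes -4; next at pos=1:; next result becomes -2; next final value 2. revised: total becomes 1; next scale becomes -4; next (((step * step) < (-base)) || ((scale - scale) >= abs(total))) evaluates to false; next scale becomes 4; next delta becomes 1; next at idx=-1:; next delta becomes -4; next delta becomes -2; next delta becomes 0; next at idx=0:; next delta becomes -5; next delta becomes -3; next delta becomes -1; next at idx=1:; next delta becomes -6; next delta becomes -4; next delta becomes -2; next final value 2. Both give 2.
Checked all 48 inputs in the declared domain: the outputs agree on every one.
verdict: equivalent


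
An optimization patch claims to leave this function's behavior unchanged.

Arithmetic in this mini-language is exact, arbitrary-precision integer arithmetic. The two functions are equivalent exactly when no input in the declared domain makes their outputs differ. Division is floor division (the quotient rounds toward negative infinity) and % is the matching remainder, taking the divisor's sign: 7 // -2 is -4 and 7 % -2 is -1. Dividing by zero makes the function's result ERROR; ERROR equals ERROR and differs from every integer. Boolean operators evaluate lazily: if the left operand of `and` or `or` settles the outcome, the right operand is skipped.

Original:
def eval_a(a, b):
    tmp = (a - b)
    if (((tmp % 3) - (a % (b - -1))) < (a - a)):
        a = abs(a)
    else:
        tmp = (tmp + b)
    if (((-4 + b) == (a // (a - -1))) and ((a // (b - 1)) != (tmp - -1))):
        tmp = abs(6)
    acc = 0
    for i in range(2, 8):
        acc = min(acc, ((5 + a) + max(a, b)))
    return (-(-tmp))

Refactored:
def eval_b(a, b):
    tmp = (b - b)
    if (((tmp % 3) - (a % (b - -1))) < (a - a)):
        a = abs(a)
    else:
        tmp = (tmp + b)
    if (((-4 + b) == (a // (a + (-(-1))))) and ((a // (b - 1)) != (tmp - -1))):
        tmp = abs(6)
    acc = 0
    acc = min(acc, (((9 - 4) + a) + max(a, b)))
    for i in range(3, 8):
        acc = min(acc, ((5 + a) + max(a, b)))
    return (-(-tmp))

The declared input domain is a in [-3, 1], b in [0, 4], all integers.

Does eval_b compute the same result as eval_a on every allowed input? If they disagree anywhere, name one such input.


Not equivalent: a=-3, b=0 separates them (-3 vs 0).
eval_a: tmp = -3; (((tmp % 3) - (a % (b - -1))) < (a - a)) -> false; tmp = -3; (((-4 + b) == (a // (a - -1))) and ((a // (b - 1)) != (tmp - -1))) -> false; acc = 0; [i=2]; acc = 0; [i=3]; acc = 0; [i=4]; acc = 0; [i=5]; acc = 0; [i=6]; acc = 0; [i=7]; acc = 0; return -3
eval_b: tmp = 0; (((tmp % 3) - (a % (b - -1))) < (a - a)) -> false; tmp = 0; (((-4 + b) == (a // (a + (-(-1))))) and ((a // (b - 1)) != (tmp - -1))) -> false; acc = 0; acc = 0; [i=3]; acc = 0; [i=4]; acc = 0; [i=5]; acc = 0; [i=6]; acc = 0; [i=7]; acc = 0; return 0
verdict: not equivalent; witness: a=-3, b=0
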